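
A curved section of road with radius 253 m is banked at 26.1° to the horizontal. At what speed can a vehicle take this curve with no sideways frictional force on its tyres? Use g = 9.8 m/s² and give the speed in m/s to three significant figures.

34.9 m/s

On a frictionless banked curve, N sinθ = mv²/r and N cosθ = mg, so tanθ = v²/(rg).
v = √(r g tanθ) = √(253 × 9.8 × tan 26.1°) = √(253 × 9.8 × 0.4899) = √1215 = 34.85 m/s.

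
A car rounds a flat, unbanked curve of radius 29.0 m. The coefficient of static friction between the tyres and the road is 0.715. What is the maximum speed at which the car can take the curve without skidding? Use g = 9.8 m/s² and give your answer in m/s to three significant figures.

On a flat curve, static friction is the only horizontal force, so it must supply the full centripetal force: μ_s m g = m v²/r.
Mass cancels: v_max = √(μ_s g r) = √(0.715 × 9.8 × 29.0) = √203.2 = 14.25 m/s.

14.3 m/s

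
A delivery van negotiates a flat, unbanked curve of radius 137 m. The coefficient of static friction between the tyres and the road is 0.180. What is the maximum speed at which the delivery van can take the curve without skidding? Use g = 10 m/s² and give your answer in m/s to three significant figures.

On a flat curve, static friction is the only horizontal force, so it must supply the full centripetal force: μ_s m g = m v²/r.
Mass cancels: v_max = √(μ_s g r) = √(0.180 × 10.0 × 137) = √246.6 = 15.70 m/s.

15.7 m/s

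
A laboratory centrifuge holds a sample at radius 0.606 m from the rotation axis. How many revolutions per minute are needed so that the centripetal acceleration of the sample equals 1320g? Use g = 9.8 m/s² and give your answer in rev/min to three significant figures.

1400 rev/min

Require ω²r = 1320g, so ω = √(1320 × 9.8/0.606) = 146.1 rad/s.
In rev/min: ω × 60/(2π) = 146.1 × 60/(2π) = 1395 rev/min.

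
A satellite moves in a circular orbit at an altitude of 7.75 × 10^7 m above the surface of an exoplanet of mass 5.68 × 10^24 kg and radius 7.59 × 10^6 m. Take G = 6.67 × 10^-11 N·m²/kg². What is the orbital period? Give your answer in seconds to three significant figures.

r = R + h = 7.59 × 10^6 + 7.75 × 10^7 = 8.509 × 10^7 m. Gravity provides the centripetal force: G M m / r² = m v² / r ⇒ v = √(GM/r) = 2110 m/s.
T = 2πr/v = 2π × 8.509 × 10^7 / 2110 = 253400 s.

253000 s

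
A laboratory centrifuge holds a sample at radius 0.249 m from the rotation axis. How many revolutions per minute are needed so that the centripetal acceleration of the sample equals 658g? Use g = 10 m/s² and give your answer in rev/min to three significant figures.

1550 rev/min

Require ω²r = 658g, so ω = √(658 × 10.0/0.249) = 162.6 rad/s.
In rev/min: ω × 60/(2π) = 162.6 × 60/(2π) = 1552 rev/min.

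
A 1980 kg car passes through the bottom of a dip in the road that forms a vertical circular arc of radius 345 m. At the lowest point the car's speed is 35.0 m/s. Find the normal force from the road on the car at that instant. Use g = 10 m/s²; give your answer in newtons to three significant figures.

At the lowest point, N points up (toward the centre) and the weight mg points down (away from the centre), so the net inward force is N − mg = mv²/r.
N = m(v²/r + g) = 1980 × ((35.0)²/345 + 10.0) = 1980 × (3.551 + 10.0) = 1980 × 13.55 = 26830 N.

26800 N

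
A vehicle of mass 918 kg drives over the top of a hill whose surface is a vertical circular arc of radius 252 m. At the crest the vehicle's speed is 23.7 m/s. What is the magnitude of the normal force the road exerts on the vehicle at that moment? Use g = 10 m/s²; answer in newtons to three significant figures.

7130 N

At the crest the centripetal acceleration points downward (toward the centre of the arc), so mg − N = mv²/r.
N = m(g − v²/r) = 918 × (10.0 − (23.7)²/252) = 918 × (10.0 − 2.229) = 918 × 7.771 = 7134 N.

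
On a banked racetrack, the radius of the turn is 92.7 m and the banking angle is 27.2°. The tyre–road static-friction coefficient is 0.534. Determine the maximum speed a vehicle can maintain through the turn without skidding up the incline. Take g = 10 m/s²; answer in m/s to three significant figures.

At the maximum speed, friction acts down the slope at its limiting value f = μN. Radially (horizontal, toward centre): N sinθ + μN cosθ = mv²/r. Vertically: N cosθ − μN sinθ = mg.
Dividing: v² = r g (sinθ + μcosθ)/(cosθ − μsinθ).
sinθ + μcosθ = 0.4571 + 0.534×0.8894 = 0.9320; cosθ − μsinθ = 0.8894 − 0.534×0.4571 = 0.6453.
v² = 92.7 × 10.0 × 0.9320/0.6453 = 1339 m²/s², so v = 36.59 m/s.

36.6 m/s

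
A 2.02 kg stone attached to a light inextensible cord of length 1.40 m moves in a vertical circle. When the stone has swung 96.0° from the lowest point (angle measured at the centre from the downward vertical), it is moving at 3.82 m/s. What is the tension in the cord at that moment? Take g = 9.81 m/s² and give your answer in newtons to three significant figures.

19.0 N

Take the radial direction toward the centre of the circle as positive. The component of the weight along the string toward the centre is −mg cos φ (φ measured from the bottom), so Newton's second law along the string gives T − mg cos φ = m v²/r.
cos 96.0° = -0.1045, so T = m(v²/r + g cos φ) = 2.02 × ((3.82)²/1.40 + 9.81 × -0.1045) = 2.02 × (10.42 + (-1.025)) = 2.02 × 9.398 = 18.98 N.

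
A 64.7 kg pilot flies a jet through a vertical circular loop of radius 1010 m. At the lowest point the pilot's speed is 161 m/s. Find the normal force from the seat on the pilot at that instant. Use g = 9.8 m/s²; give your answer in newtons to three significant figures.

At the lowest point, N points up (toward the centre) and the weight mg points down (away from the centre), so the net inward force is N − mg = mv²/r.
N = m(v²/r + g) = 64.7 × ((161)²/1010 + 9.8) = 64.7 × (25.66 + 9.8) = 64.7 × 35.46 = 2295 N.

2290 N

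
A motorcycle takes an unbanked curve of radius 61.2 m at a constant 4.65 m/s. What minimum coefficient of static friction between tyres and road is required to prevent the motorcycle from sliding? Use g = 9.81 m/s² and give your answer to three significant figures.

0.0360

Friction provides the centripetal force: μ_s m g = m v²/r, so μ_s = v²/(g r) = (4.650)²/(9.81 × 61.2) = 21.62/600.4 = 0.03602.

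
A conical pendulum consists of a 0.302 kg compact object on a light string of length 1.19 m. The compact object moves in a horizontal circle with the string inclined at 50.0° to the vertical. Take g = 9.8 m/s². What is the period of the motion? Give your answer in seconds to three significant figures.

1.76 s

r = L sinθ = 0.9116 m. From T sinθ = mω²r and T cosθ = mg: tanθ = ω²r/g, so ω² = g tanθ / r = g/(L cosθ).
ω = √(g/(L cosθ)) = √(9.8/(1.19 × 0.6428)) = √12.81 = 3.579 rad/s.
Period = 2π/ω = 1.755 s.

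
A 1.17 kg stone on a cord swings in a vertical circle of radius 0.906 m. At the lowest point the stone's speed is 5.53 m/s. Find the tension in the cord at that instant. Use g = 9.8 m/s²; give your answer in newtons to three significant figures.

At the lowest point, T points up (toward the centre) and the weight mg points down (away from the centre), so the net inward force is T − mg = mv²/r.
T = m(v²/r + g) = 1.17 × ((5.53)²/0.906 + 9.8) = 1.17 × (33.75 + 9.8) = 1.17 × 43.55 = 50.96 N.

51.0 N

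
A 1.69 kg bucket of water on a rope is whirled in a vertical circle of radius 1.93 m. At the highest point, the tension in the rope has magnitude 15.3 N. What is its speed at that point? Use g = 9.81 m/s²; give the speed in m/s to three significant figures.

6.03 m/s

At the top, T + mg = mv²/r, so v = √(r(T/m + g)) = √(1.93 × (15.3/1.69 + 9.81)) = √(1.93 × 18.86) = √36.41 = 6.034 m/s.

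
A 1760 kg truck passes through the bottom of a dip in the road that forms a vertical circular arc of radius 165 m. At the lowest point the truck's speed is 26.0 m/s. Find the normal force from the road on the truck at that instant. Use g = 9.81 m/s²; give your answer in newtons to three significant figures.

At the lowest point, N points up (toward the centre) and the weight mg points down (away from the centre), so the net inward force is N − mg = mv²/r.
N = m(v²/r + g) = 1760 × ((26.0)²/165 + 9.81) = 1760 × (4.097 + 9.81) = 1760 × 13.91 = 24480 N.

24500 N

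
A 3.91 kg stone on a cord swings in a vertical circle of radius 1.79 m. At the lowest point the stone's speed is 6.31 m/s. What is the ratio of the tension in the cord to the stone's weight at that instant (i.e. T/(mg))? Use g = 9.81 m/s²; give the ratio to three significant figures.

3.27

At the bottom, T − mg = mv²/r, so T = m(v²/r + g) and T/(mg) = v²/(rg) + 1 = (6.31)²/(1.79 × 9.81) + 1 = 2.267 + 1 = 3.267.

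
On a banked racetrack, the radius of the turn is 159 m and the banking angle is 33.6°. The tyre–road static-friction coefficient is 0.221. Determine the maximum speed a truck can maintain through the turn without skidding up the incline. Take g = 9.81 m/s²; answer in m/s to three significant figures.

At the maximum speed, friction acts down the slope at its limiting value f = μN. Radially (horizontal, toward centre): N sinθ + μN cosθ = mv²/r. Vertically: N cosθ − μN sinθ = mg.
Dividing: v² = r g (sinθ + μcosθ)/(cosθ − μsinθ).
sinθ + μcosθ = 0.5534 + 0.221×0.8329 = 0.7375; cosθ − μsinθ = 0.8329 − 0.221×0.5534 = 0.7106.
v² = 159 × 9.81 × 0.7375/0.7106 = 1619 m²/s², so v = 40.23 m/s.

40.2 m/s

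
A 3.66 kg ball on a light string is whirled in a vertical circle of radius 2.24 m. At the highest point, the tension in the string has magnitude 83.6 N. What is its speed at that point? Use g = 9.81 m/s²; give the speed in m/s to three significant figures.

8.55 m/s

At the top, T + mg = mv²/r, so v = √(r(T/m + g)) = √(2.24 × (83.6/3.66 + 9.81)) = √(2.24 × 32.65) = √73.14 = 8.552 m/s.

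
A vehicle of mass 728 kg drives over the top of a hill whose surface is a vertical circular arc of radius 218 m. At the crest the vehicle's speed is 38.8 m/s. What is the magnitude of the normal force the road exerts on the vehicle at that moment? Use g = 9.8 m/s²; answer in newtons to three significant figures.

At the crest the centripetal acceleration points downward (toward the centre of the arc), so mg − N = mv²/r.
N = m(g − v²/r) = 728 × (9.8 − (38.8)²/218) = 728 × (9.8 − 6.906) = 728 × 2.894 = 2107 N.

2110 N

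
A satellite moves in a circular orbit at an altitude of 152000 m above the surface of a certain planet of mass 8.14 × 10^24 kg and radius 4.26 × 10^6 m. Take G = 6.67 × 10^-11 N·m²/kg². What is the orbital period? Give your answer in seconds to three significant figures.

2500 s

r = R + h = 4.26 × 10^6 + 152000 = 4.412 × 10^6 m. Gravity provides the centripetal force: G M m / r² = m v² / r ⇒ v = √(GM/r) = 11090 m/s.
T = 2πr/v = 2π × 4.412 × 10^6 / 11090 = 2499 s.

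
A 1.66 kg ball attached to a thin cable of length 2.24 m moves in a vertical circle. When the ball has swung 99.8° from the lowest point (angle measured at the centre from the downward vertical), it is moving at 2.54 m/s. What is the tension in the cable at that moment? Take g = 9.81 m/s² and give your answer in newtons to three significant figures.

2.01 N

Take the radial direction toward the centre of the circle as positive. The component of the weight along the string toward the centre is −mg cos φ (φ measured from the bottom), so Newton's second law along the string gives T − mg cos φ = m v²/r.
cos 99.8° = -0.1702, so T = m(v²/r + g cos φ) = 1.66 × ((2.54)²/2.24 + 9.81 × -0.1702) = 1.66 × (2.880 + (-1.670)) = 1.66 × 1.210 = 2.009 N.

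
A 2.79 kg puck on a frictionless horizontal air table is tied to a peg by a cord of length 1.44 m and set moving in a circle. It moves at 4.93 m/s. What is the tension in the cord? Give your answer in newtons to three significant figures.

The tension is the only horizontal force, so it supplies the full centripetal force: T = m v²/r = 2.79 × (4.930)²/1.44 = 2.79 × 24.30/1.44 = 47.09 N.

47.1 N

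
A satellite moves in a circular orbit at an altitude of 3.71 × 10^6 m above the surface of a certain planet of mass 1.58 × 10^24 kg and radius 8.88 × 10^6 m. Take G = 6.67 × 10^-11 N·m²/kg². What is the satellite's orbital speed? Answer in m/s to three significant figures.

Orbital radius r = R + h = 8.88 × 10^6 + 3.71 × 10^6 = 1.259 × 10^7 m.
Gravity supplies the centripetal force: G M m / r² = m v² / r, so v = √(GM/r).
v = √(6.67 × 10^-11 × 1.58 × 10^24 / 1.259 × 10^7) = √(8.371 × 10^6) = 2893 m/s.

2890 m/s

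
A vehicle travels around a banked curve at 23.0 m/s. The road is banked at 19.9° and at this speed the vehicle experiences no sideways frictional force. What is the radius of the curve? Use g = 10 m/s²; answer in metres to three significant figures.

Frictionless banking: tanθ = v²/(rg), so r = v²/(g tanθ).
r = (23.0)²/(10.0 × tan 19.9°) = 529.0/(10.0 × 0.3620) = 529.0/3.620 = 146.1 m.

146 m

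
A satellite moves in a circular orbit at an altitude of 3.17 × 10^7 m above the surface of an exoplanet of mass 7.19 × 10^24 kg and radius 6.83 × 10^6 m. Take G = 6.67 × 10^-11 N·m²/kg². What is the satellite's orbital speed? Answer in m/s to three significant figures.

3530 m/s

Orbital radius r = R + h = 6.83 × 10^6 + 3.17 × 10^7 = 3.853 × 10^7 m.
Gravity supplies the centripetal force: G M m / r² = m v² / r, so v = √(GM/r).
v = √(6.67 × 10^-11 × 7.19 × 10^24 / 3.853 × 10^7) = √(1.245 × 10^7) = 3528 m/s.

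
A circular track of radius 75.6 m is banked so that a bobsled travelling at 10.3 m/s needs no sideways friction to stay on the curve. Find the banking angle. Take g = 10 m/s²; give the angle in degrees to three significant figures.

7.99°

With no friction, the horizontal component of the normal force provides the centripetal force: N sinθ = mv²/r, while N cosθ = mg vertically.
Dividing: tanθ = v²/(r g) = (10.3)²/(75.6 × 10.0) = 106.1/756.0 = 0.1403.
θ = arctan(0.1403) = 7.988°.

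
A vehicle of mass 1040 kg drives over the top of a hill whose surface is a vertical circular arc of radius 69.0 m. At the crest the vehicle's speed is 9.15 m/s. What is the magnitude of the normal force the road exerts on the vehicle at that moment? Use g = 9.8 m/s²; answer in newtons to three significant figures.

At the crest the centripetal acceleration points downward (toward the centre of the arc), so mg − N = mv²/r.
N = m(g − v²/r) = 1040 × (9.8 − (9.15)²/69.0) = 1040 × (9.8 − 1.213) = 1040 × 8.587 = 8930 N.

8930 N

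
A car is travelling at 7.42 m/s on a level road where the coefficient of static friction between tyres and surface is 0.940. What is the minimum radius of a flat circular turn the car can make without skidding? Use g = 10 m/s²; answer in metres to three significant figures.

At the limit, μ_s m g = m v²/r, so r_min = v²/(μ_s g) = (7.42)²/(0.940 × 10.0) = 55.06/9.400 = 5.857 m.

5.86 m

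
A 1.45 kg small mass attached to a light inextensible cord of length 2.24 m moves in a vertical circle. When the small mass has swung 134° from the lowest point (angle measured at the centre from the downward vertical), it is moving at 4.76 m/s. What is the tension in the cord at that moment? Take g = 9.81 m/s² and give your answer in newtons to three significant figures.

Take the radial direction toward the centre of the circle as positive. The component of the weight along the string toward the centre is −mg cos φ (φ measured from the bottom), so Newton's second law along the string gives T − mg cos φ = m v²/r.
cos 134° = -0.6947, so T = m(v²/r + g cos φ) = 1.45 × ((4.76)²/2.24 + 9.81 × -0.6947) = 1.45 × (10.11 + (-6.815)) = 1.45 × 3.300 = 4.786 N.

4.79 N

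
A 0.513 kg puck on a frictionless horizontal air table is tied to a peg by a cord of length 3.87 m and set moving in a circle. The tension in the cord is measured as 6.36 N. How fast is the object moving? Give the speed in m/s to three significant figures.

T = m v²/r ⇒ v = √(T r / m) = √(6.36 × 3.87 / 0.513) = √47.98 = 6.927 m/s.

6.93 m/s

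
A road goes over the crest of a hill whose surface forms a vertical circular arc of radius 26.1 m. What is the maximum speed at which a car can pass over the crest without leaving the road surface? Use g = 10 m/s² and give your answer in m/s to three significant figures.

At the crest the centre of the circle is below the car, so the net downward (centripetal) force is mg − N = mv²/r.
The car leaves the road when N → 0, giving v_max = √(g r) = √(10.0 × 26.1) = 16.16 m/s.

16.2 m/s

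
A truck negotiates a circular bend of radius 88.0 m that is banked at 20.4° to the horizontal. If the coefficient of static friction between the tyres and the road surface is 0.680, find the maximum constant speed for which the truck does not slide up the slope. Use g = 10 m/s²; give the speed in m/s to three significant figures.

At the maximum speed, friction acts down the slope at its limiting value f = μN. Radially (horizontal, toward centre): N sinθ + μN cosθ = mv²/r. Vertically: N cosθ − μN sinθ = mg.
Dividing: v² = r g (sinθ + μcosθ)/(cosθ − μsinθ).
sinθ + μcosθ = 0.3486 + 0.680×0.9373 = 0.9859; cosθ − μsinθ = 0.9373 − 0.680×0.3486 = 0.7003.
v² = 88.0 × 10.0 × 0.9859/0.7003 = 1239 m²/s², so v = 35.20 m/s.

35.2 m/s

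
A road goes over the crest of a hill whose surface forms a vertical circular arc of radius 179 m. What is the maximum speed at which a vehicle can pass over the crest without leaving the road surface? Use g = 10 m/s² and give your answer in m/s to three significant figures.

42.3 m/s

At the crest the centre of the circle is below the vehicle, so the net downward (centripetal) force is mg − N = mv²/r.
The vehicle leaves the road when N → 0, giving v_max = √(g r) = √(10.0 × 179) = 42.31 m/s.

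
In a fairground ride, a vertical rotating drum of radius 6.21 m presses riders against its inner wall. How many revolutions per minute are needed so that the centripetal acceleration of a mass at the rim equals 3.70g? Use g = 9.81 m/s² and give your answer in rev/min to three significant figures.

23.1 rev/min

Require ω²r = 3.70g, so ω = √(3.70 × 9.81/6.21) = 2.418 rad/s.
In rev/min: ω × 60/(2π) = 2.418 × 60/(2π) = 23.09 rev/min.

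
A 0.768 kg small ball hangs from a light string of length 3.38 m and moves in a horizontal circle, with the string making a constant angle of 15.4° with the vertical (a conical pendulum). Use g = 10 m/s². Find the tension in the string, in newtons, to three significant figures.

7.97 N

Vertically the bob has no acceleration, so T cosθ = mg.
T = mg/cosθ = 0.768 × 10.0 / cos 15.4° = 7.680/0.9641 = 7.966 N.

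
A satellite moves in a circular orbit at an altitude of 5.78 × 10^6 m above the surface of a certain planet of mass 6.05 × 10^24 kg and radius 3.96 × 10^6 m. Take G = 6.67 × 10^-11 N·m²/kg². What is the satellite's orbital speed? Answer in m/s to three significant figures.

Orbital radius r = R + h = 3.96 × 10^6 + 5.78 × 10^6 = 9.740 × 10^6 m.
Gravity supplies the centripetal force: G M m / r² = m v² / r, so v = √(GM/r).
v = √(6.67 × 10^-11 × 6.05 × 10^24 / 9.740 × 10^6) = √(4.143 × 10^7) = 6437 m/s.

6440 m/s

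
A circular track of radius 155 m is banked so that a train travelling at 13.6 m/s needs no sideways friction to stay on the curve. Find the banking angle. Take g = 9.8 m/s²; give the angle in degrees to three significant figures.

6.94°

For a frictionless banked turn: horizontally N sinθ = mv²/r and vertically N cosθ = mg.
Dividing: tanθ = v²/(r g) = (13.6)²/(155 × 9.8) = 185.0/1519 = 0.1218.
θ = arctan(0.1218) = 6.942°.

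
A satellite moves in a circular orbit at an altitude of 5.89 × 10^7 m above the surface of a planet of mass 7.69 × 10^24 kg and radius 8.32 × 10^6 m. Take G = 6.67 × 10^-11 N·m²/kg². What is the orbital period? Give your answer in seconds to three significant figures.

153000 s

r = R + h = 8.32 × 10^6 + 5.89 × 10^7 = 6.722 × 10^7 m. Gravity provides the centripetal force: G M m / r² = m v² / r ⇒ v = √(GM/r) = 2762 m/s.
T = 2πr/v = 2π × 6.722 × 10^7 / 2762 = 152900 s.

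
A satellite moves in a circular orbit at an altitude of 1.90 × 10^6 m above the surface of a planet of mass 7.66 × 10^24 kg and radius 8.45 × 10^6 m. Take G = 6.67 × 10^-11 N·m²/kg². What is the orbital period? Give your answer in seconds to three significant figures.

r = R + h = 8.45 × 10^6 + 1.90 × 10^6 = 1.035 × 10^7 m. Gravity provides the centripetal force: G M m / r² = m v² / r ⇒ v = √(GM/r) = 7026 m/s.
T = 2πr/v = 2π × 1.035 × 10^7 / 7026 = 9256 s.

9260 s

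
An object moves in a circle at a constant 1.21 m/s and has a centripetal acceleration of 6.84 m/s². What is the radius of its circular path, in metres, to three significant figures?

a_c = v²/r ⇒ r = v²/a_c = (1.21)²/6.84 = 1.464/6.84 = 0.2140 m.

0.214 m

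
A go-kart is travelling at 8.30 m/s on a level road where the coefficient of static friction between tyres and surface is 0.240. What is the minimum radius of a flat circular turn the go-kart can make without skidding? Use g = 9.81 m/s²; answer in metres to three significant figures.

At the limit, μ_s m g = m v²/r, so r_min = v²/(μ_s g) = (8.30)²/(0.240 × 9.81) = 68.89/2.354 = 29.26 m.

29.3 m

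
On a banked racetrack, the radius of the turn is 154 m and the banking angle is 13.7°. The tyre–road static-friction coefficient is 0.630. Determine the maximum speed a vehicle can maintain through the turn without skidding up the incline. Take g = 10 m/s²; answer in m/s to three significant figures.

At the maximum speed, friction acts down the slope at its limiting value f = μN. Radially (horizontal, toward centre): N sinθ + μN cosθ = mv²/r. Vertically: N cosθ − μN sinθ = mg.
Dividing: v² = r g (sinθ + μcosθ)/(cosθ − μsinθ).
sinθ + μcosθ = 0.2368 + 0.630×0.9715 = 0.8489; cosθ − μsinθ = 0.9715 − 0.630×0.2368 = 0.8223.
v² = 154 × 10.0 × 0.8489/0.8223 = 1590 m²/s², so v = 39.87 m/s.

39.9 m/s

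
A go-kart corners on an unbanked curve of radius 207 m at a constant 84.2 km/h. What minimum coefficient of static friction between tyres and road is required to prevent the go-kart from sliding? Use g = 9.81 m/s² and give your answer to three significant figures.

0.269

v = 84.2/3.6 = 23.39 m/s.
Friction provides the centripetal force: μ_s m g = m v²/r, so μ_s = v²/(g r) = (23.39)²/(9.81 × 207) = 547.0/2031 = 0.2694.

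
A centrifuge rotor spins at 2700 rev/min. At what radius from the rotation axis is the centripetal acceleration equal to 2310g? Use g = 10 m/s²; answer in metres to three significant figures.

ω = 2700 rev/min × 2π/60 = 282.7 rad/s.
a_c = ω²r = 2310g ⇒ r = 2310 × 10.0 / (282.7)² = 23100/79940 = 0.2890 m.

0.289 m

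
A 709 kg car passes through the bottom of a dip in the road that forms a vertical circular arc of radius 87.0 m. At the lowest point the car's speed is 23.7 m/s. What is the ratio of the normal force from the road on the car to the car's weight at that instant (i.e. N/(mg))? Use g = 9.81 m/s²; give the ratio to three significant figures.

1.66

At the bottom, N − mg = mv²/r, so N = m(v²/r + g) and N/(mg) = v²/(rg) + 1 = (23.7)²/(87.0 × 9.81) + 1 = 0.6581 + 1 = 1.658.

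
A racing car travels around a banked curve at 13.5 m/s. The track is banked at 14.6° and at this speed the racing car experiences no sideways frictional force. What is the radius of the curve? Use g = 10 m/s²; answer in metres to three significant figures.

Frictionless banking: tanθ = v²/(rg), so r = v²/(g tanθ).
r = (13.5)²/(10.0 × tan 14.6°) = 182.2/(10.0 × 0.2605) = 182.2/2.605 = 69.97 m.

70.0 m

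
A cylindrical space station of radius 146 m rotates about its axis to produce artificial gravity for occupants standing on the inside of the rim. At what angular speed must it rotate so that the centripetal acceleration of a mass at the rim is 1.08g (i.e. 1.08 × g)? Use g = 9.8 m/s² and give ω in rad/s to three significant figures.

0.269 rad/s

Centripetal acceleration a_c = ω²r. Setting ω²r = 1.08g:
ω = √(1.08g / r) = √(1.08 × 9.8 / 146) = √0.07249 = 0.2692 rad/s.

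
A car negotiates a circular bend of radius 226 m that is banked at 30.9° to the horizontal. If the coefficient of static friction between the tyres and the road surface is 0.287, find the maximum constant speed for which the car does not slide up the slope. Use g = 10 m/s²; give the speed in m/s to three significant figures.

49.2 m/s

At the maximum speed, friction acts down the slope at its limiting value f = μN. Radially (horizontal, toward centre): N sinθ + μN cosθ = mv²/r. Vertically: N cosθ − μN sinθ = mg.
Dividing: v² = r g (sinθ + μcosθ)/(cosθ − μsinθ).
sinθ + μcosθ = 0.5135 + 0.287×0.8581 = 0.7598; cosθ − μsinθ = 0.8581 − 0.287×0.5135 = 0.7107.
v² = 226 × 10.0 × 0.7598/0.7107 = 2416 m²/s², so v = 49.16 m/s.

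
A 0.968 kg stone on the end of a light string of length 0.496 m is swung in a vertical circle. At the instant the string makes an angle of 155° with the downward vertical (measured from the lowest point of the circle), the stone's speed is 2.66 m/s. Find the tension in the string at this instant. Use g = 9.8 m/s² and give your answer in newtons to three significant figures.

5.21 N

Take the radial direction toward the centre of the circle as positive. The component of the weight along the string toward the centre is −mg cos φ (φ measured from the bottom), so Newton's second law along the string gives T − mg cos φ = m v²/r.
cos 155° = -0.9063, so T = m(v²/r + g cos φ) = 0.968 × ((2.66)²/0.496 + 9.8 × -0.9063) = 0.968 × (14.27 + (-8.882)) = 0.968 × 5.384 = 5.211 N.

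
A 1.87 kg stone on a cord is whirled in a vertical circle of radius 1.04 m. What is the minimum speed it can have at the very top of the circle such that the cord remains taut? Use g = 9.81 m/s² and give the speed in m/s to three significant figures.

3.19 m/s

At the top, both weight mg and T point toward the centre: T + mg = mv²/r.
At minimum speed T → 0, so mg = mv_min²/r ⇒ v_min = √(g r) = √(9.81 × 1.04) = 3.194 m/s.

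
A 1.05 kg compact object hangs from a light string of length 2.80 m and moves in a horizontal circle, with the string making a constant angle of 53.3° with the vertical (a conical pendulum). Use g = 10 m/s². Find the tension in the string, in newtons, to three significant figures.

Vertically the bob has no acceleration, so T cosθ = mg.
T = mg/cosθ = 1.05 × 10.0 / cos 53.3° = 10.50/0.5976 = 17.57 N.

17.6 N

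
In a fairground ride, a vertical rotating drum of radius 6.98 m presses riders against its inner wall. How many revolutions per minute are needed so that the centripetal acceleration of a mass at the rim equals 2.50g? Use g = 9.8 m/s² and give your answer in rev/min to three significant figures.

Require ω²r = 2.50g, so ω = √(2.50 × 9.8/6.98) = 1.874 rad/s.
In rev/min: ω × 60/(2π) = 1.874 × 60/(2π) = 17.89 rev/min.

17.9 rev/min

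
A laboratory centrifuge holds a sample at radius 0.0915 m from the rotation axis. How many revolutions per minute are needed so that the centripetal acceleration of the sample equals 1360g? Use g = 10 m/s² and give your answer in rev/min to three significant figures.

Require ω²r = 1360g, so ω = √(1360 × 10.0/0.0915) = 385.5 rad/s.
In rev/min: ω × 60/(2π) = 385.5 × 60/(2π) = 3682 rev/min.

3680 rev/min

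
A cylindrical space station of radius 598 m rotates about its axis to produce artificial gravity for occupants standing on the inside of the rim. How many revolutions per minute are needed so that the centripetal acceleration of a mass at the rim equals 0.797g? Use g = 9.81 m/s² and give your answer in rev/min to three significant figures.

1.09 rev/min

Require ω²r = 0.797g, so ω = √(0.797 × 9.81/598) = 0.1143 rad/s.
In rev/min: ω × 60/(2π) = 0.1143 × 60/(2π) = 1.092 rev/min.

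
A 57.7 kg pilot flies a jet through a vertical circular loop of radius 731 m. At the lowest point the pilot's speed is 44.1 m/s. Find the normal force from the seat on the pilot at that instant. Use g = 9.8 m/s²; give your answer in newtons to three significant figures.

At the lowest point, N points up (toward the centre) and the weight mg points down (away from the centre), so the net inward force is N − mg = mv²/r.
N = m(v²/r + g) = 57.7 × ((44.1)²/731 + 9.8) = 57.7 × (2.660 + 9.8) = 57.7 × 12.46 = 719.0 N.

719 N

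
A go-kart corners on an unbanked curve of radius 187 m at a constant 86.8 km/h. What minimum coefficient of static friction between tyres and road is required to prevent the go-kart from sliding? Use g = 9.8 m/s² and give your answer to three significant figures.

0.317

v = 86.8/3.6 = 24.11 m/s.
Friction provides the centripetal force: μ_s m g = m v²/r, so μ_s = v²/(g r) = (24.11)²/(9.8 × 187) = 581.3/1833 = 0.3172.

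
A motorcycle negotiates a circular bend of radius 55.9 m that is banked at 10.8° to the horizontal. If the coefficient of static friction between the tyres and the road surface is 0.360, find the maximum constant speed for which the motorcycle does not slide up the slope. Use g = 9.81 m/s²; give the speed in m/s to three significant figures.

At the maximum speed, friction acts down the slope at its limiting value f = μN. Radially (horizontal, toward centre): N sinθ + μN cosθ = mv²/r. Vertically: N cosθ − μN sinθ = mg.
Dividing: v² = r g (sinθ + μcosθ)/(cosθ − μsinθ).
sinθ + μcosθ = 0.1874 + 0.360×0.9823 = 0.5410; cosθ − μsinθ = 0.9823 − 0.360×0.1874 = 0.9148.
v² = 55.9 × 9.81 × 0.5410/0.9148 = 324.3 m²/s², so v = 18.01 m/s.

18.0 m/s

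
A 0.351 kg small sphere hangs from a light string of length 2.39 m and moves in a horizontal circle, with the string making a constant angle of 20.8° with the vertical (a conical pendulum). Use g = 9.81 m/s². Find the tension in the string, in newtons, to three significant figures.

3.68 N

Vertically the bob has no acceleration, so T cosθ = mg.
T = mg/cosθ = 0.351 × 9.81 / cos 20.8° = 3.443/0.9348 = 3.683 N.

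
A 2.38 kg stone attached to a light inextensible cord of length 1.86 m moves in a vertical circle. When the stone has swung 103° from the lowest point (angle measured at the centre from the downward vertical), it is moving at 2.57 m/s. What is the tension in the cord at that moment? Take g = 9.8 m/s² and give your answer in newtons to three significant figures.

Take the radial direction toward the centre of the circle as positive. The component of the weight along the string toward the centre is −mg cos φ (φ measured from the bottom), so Newton's second law along the string gives T − mg cos φ = m v²/r.
cos 103° = -0.2250, so T = m(v²/r + g cos φ) = 2.38 × ((2.57)²/1.86 + 9.8 × -0.2250) = 2.38 × (3.551 + (-2.205)) = 2.38 × 1.347 = 3.205 N.

3.20 N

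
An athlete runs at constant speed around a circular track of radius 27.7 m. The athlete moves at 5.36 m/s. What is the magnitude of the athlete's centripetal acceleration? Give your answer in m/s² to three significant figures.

1.04 m/s²

a_c = v²/r = (5.360)²/27.7 = 28.73/27.7 = 1.037 m/s².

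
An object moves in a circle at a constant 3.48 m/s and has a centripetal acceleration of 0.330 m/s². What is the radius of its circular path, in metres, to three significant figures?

36.7 m

a_c = v²/r ⇒ r = v²/a_c = (3.48)²/0.330 = 12.11/0.330 = 36.70 m.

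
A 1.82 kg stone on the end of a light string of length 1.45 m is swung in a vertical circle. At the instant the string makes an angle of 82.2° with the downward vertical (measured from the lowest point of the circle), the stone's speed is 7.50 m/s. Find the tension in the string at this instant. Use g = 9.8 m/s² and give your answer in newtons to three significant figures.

73.0 N

Take the radial direction toward the centre of the circle as positive. The component of the weight along the string toward the centre is −mg cos φ (φ measured from the bottom), so Newton's second law along the string gives T − mg cos φ = m v²/r.
cos 82.2° = 0.1357, so T = m(v²/r + g cos φ) = 1.82 × ((7.50)²/1.45 + 9.8 × 0.1357) = 1.82 × (38.79 + (1.330)) = 1.82 × 40.12 = 73.02 N.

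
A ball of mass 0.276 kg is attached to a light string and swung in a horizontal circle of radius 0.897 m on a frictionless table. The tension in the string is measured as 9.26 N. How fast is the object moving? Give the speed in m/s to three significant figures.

T = m v²/r ⇒ v = √(T r / m) = √(9.26 × 0.897 / 0.276) = √30.09 = 5.486 m/s.

5.49 m/s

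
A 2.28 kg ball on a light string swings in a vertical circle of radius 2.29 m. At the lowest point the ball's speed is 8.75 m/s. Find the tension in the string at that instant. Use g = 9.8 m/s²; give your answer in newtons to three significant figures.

At the lowest point, T points up (toward the centre) and the weight mg points down (away from the centre), so the net inward force is T − mg = mv²/r.
T = m(v²/r + g) = 2.28 × ((8.75)²/2.29 + 9.8) = 2.28 × (33.43 + 9.8) = 2.28 × 43.23 = 98.57 N.

98.6 N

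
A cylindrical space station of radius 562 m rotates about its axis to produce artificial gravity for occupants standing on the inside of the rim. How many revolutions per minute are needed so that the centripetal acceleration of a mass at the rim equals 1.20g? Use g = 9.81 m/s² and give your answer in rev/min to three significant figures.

Require ω²r = 1.20g, so ω = √(1.20 × 9.81/562) = 0.1447 rad/s.
In rev/min: ω × 60/(2π) = 0.1447 × 60/(2π) = 1.382 rev/min.

1.38 rev/min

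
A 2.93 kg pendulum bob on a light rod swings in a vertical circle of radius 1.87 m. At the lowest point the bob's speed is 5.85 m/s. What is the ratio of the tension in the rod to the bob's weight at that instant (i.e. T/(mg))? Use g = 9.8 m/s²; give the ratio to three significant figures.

At the bottom, T − mg = mv²/r, so T = m(v²/r + g) and T/(mg) = v²/(rg) + 1 = (5.85)²/(1.87 × 9.8) + 1 = 1.867 + 1 = 2.867.

2.87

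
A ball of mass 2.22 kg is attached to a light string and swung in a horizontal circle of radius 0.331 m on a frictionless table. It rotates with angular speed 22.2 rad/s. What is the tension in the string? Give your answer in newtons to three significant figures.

v = ωr = 22.2 × 0.331 = 7.348 m/s.
The tension is the only horizontal force, so it supplies the full centripetal force: T = m v²/r = 2.22 × (7.348)²/0.331 = 2.22 × 54.00/0.331 = 362.1 N.

362 N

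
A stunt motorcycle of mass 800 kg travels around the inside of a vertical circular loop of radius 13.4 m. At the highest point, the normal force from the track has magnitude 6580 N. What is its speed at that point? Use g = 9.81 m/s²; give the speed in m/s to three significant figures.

15.5 m/s

At the top, N + mg = mv²/r, so v = √(r(N/m + g)) = √(13.4 × (6580/800 + 9.81)) = √(13.4 × 18.04) = √241.7 = 15.55 m/s.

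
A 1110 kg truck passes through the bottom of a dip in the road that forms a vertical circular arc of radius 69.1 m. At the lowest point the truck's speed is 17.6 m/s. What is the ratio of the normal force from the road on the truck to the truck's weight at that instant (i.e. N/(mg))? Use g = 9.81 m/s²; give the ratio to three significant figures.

1.46

At the bottom, N − mg = mv²/r, so N = m(v²/r + g) and N/(mg) = v²/(rg) + 1 = (17.6)²/(69.1 × 9.81) + 1 = 0.4570 + 1 = 1.457.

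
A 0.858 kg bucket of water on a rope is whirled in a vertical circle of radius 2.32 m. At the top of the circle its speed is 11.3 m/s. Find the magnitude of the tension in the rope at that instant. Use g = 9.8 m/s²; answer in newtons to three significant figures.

At the top, both T and the weight mg point inward (toward the centre), so T + mg = mv²/r.
T = m(v²/r − g) = 0.858 × ((11.3)²/2.32 − 9.8) = 0.858 × (55.04 − 9.8) = 0.858 × 45.24 = 38.81 N.

38.8 N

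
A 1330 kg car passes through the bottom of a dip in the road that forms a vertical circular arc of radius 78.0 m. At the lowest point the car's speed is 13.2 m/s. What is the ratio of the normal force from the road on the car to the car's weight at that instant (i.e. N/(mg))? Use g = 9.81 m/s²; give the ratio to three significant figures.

At the bottom, N − mg = mv²/r, so N = m(v²/r + g) and N/(mg) = v²/(rg) + 1 = (13.2)²/(78.0 × 9.81) + 1 = 0.2277 + 1 = 1.228.

1.23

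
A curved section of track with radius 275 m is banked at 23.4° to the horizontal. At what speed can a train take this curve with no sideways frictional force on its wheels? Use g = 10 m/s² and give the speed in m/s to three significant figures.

On a frictionless banked curve, N sinθ = mv²/r and N cosθ = mg, so tanθ = v²/(rg).
v = √(r g tanθ) = √(275 × 10.0 × tan 23.4°) = √(275 × 10.0 × 0.4327) = √1190 = 34.50 m/s.

34.5 m/s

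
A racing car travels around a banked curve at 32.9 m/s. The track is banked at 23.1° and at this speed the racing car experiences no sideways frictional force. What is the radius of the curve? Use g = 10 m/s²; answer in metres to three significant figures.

254 m

Frictionless banking: tanθ = v²/(rg), so r = v²/(g tanθ).
r = (32.9)²/(10.0 × tan 23.1°) = 1082/(10.0 × 0.4265) = 1082/4.265 = 253.8 m.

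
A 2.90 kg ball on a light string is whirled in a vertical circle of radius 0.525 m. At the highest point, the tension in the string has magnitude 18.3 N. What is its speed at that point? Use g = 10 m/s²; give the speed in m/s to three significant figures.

At the top, T + mg = mv²/r, so v = √(r(T/m + g)) = √(0.525 × (18.3/2.90 + 10.0)) = √(0.525 × 16.31) = √8.563 = 2.926 m/s.

2.93 m/s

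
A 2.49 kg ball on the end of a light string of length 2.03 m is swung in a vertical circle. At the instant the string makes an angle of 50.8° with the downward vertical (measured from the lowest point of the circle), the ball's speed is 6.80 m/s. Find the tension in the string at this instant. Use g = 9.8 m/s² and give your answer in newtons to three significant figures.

72.1 N

Take the radial direction toward the centre of the circle as positive. The component of the weight along the string toward the centre is −mg cos φ (φ measured from the bottom), so Newton's second law along the string gives T − mg cos φ = m v²/r.
cos 50.8° = 0.6320, so T = m(v²/r + g cos φ) = 2.49 × ((6.80)²/2.03 + 9.8 × 0.6320) = 2.49 × (22.78 + (6.194)) = 2.49 × 28.97 = 72.14 N.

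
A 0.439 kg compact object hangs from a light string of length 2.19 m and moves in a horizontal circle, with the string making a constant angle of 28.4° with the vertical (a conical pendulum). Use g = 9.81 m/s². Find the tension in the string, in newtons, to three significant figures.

4.90 N

Vertically the bob has no acceleration, so T cosθ = mg.
T = mg/cosθ = 0.439 × 9.81 / cos 28.4° = 4.307/0.8796 = 4.896 N.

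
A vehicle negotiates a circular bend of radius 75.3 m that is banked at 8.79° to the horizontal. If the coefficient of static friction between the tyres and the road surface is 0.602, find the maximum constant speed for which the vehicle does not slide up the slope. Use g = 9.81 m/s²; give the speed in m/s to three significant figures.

At the maximum speed, friction acts down the slope at its limiting value f = μN. Radially (horizontal, toward centre): N sinθ + μN cosθ = mv²/r. Vertically: N cosθ − μN sinθ = mg.
Dividing: v² = r g (sinθ + μcosθ)/(cosθ − μsinθ).
sinθ + μcosθ = 0.1528 + 0.602×0.9883 = 0.7477; cosθ − μsinθ = 0.9883 − 0.602×0.1528 = 0.8963.
v² = 75.3 × 9.81 × 0.7477/0.8963 = 616.3 m²/s², so v = 24.83 m/s.

24.8 m/s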